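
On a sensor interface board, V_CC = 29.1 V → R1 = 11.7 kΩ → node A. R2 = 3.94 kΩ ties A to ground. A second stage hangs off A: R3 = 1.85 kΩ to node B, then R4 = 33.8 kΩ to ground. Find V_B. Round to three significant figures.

The second stage (R3 + R4 = 35.65 kΩ) loads node A in parallel with R2.
R2 ‖ (R3+R4) = 3.548 kΩ.
V_A = 29.1 × 3.548/(11.7 + 3.548) = 6.771 V.
Stage 2 is unloaded, so V_B = V_A · R4/(R3+R4) = 6.771 × 33.8/35.65 = 6.420 V.

V_B ≈ 6.42 V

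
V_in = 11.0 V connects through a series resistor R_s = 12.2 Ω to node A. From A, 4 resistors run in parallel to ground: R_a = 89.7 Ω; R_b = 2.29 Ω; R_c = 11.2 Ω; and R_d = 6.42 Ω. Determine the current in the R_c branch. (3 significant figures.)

Combine the parallel branches: R_p = (1/89.7 + 1/2.29 + 1/11.2 + 1/6.42)⁻¹ = 1.443 Ω.
V_A = 11.0 × 1.443/13.64 = 1.164 V.
Branch current I = V_A/R_c = 1.164/11.2 = 0.1039 A.

I ≈ 0.104 A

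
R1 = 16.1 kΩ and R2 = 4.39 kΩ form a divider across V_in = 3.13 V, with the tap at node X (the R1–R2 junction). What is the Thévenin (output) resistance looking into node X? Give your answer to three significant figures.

With V_in suppressed (replaced by a short), R_th = R1 ‖ R2 = (16.10 × 4.39)/(16.10 + 4.39) = 3.449 kΩ.

R_th ≈ 3.45 kΩ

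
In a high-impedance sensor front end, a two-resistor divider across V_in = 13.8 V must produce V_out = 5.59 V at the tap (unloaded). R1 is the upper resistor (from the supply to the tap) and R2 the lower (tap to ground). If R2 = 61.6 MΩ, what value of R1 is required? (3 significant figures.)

R1 ≈ 90.5 MΩ

Required fraction k = V_out/V_in = 0.4051.
So R1 = R2 · (V_in/V_out − 1) = 61.6 × (13.8/5.59 − 1) = 61.6 × 1.469 = 90.47 MΩ.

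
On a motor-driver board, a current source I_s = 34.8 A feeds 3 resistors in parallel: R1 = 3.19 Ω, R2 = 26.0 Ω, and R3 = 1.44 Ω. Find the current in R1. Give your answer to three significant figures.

Conductances: ΣG = 1/3.19 + 1/26.0 + 1/1.44 = 1.046 (1/Ω).
By the current-divider rule, I = I_s · G_k/ΣG = 34.8 × 0.2996 = 10.43 A.

I ≈ 10.4 A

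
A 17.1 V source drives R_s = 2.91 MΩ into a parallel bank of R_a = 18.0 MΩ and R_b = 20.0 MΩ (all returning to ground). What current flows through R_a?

I ≈ 0.727 µA

Equivalent of the parallel group: R_p = 9.474 MΩ.
V_A = 17.1 × 9.474/12.38 = 13.08 V.
Branch current I = V_A/R_a = 13.08/18.0 = 0.7268 µA.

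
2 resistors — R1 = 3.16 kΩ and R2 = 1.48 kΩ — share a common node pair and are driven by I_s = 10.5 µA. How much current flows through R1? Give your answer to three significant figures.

I ≈ 3.35 µA

With just two branches, the current splits inversely with resistance.
I(R1) = 10.5 × 1.48/(3.16 + 1.48) = 10.5 × 0.3190 = 3.349 µA.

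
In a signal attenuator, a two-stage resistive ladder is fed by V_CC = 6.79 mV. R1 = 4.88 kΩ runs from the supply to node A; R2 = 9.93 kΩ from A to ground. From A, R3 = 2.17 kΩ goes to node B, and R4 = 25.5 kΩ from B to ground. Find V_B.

The second stage (R3 + R4 = 27.67 kΩ) loads node A in parallel with R2.
Effective lower resistance at A: R2 ‖ 27.67 = 7.308 kΩ.
V_A = 6.79 × 7.308/(4.88 + 7.308) = 4.071 mV.
V_B = V_A × 0.9216 = 3.752 mV.

V_B ≈ 3.75 mV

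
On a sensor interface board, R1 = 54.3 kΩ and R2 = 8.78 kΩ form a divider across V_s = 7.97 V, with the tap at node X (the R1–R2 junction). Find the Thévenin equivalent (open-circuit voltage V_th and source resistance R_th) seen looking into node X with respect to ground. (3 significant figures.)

V_th ≈ 1.11 V, R_th ≈ 7.56 kΩ

Open-circuit (no load on X): V_th = V_s · R2/(R1 + R2) = 7.97 × 8.78/(54.30 + 8.78) = 1.109 V.
Looking into X with the source shorted: R_th = R1·R2/(R1+R2) = 54.30 × 8.78/63.08 = 7.558 kΩ.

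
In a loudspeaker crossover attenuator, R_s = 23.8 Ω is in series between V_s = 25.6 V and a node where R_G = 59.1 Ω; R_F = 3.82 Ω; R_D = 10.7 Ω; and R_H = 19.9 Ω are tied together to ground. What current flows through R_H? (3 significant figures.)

Combine the parallel branches: R_p = (1/59.1 + 1/3.82 + 1/10.7 + 1/19.9)⁻¹ = 2.367 Ω.
V_A = 25.6 × 2.367/26.17 = 2.316 V.
I(R_H) = V_A / R_H = 2.316/19.9 = 0.1164 A.
(Check via current divider: I_total = 0.9783 A; share G_k/ΣG = 0.1190 → same result.)

I ≈ 0.116 A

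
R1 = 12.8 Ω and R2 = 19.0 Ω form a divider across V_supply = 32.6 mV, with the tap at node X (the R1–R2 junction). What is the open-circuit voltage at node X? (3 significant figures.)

With X open, the divider is unloaded: V_th = 32.6 × 19.0/31.80 = 19.48 mV.

V_th ≈ 19.5 mV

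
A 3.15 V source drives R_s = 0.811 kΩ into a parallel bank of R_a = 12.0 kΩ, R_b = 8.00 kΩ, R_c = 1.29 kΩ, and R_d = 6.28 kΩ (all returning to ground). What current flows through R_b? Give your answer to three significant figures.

Equivalent of the parallel group: R_p = 0.8751 kΩ.
V_A by voltage divider: V_A = 3.15 × 0.8751/(0.811 + 0.8751) = 1.635 V.
I(R_b) = V_A / R_b = 1.635/8.00 = 0.2044 mA.

I ≈ 0.204 mA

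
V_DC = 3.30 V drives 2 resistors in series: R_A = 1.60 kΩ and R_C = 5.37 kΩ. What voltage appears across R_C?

V ≈ 2.54 V

ΣR = 1.60 + 5.37 = 6.970 kΩ.
V = V_DC · R/ΣR = 3.30 × 0.7704 = 2.542 V.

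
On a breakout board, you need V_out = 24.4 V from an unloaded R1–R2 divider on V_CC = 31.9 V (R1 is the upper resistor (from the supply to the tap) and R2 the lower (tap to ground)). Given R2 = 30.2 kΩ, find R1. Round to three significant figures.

Required fraction k = V_out/V_CC = 0.7649.
R1 = R2·(1/k − 1) = 30.2 × 0.3074 = 9.283 kΩ.

R1 ≈ 9.28 kΩ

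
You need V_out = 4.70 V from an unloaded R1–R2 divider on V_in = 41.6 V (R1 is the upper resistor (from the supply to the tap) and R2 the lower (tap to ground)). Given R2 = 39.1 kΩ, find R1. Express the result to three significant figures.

R1 ≈ 307 kΩ

V_out/V_in = R2/(R1+R2) = 0.1130.
Rearranging, R1 = R2·(1−k)/k = 39.1 × 7.851 = 307.0 kΩ.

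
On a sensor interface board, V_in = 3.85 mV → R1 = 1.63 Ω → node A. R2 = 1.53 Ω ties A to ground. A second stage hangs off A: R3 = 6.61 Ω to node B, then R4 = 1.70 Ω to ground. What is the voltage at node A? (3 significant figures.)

V_A ≈ 1.70 mV

The second stage (R3 + R4 = 8.310 Ω) loads node A in parallel with R2.
Effective lower resistance at A: R2 ‖ 8.310 = 1.292 Ω.
V_A = 3.85 × 1.292/(1.63 + 1.292) = 1.702 mV.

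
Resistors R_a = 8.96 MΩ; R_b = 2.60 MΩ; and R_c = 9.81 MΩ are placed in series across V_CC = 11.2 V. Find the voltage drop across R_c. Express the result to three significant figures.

V ≈ 5.14 V

Series total: ΣR = 8.96 + 2.60 + 9.81 = 21.37 MΩ.
By the voltage-divider rule, V = 11.2 × 9.810/21.37 = 5.141 V.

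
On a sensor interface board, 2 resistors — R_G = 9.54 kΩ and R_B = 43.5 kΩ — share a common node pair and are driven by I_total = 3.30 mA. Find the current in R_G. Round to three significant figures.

I ≈ 2.71 mA

For two parallel branches, I_k = I_total · (other R)/(sum of R).
I(R_G) = 3.30 × 43.5/(9.54 + 43.5) = 3.30 × 0.8201 = 2.706 mA.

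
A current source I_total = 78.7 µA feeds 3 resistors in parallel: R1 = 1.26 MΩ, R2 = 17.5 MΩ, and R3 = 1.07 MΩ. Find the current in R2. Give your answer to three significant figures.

I ≈ 2.52 µA

Conductances: ΣG = 1/1.26 + 1/17.5 + 1/1.07 = 1.785 (1/MΩ).
Current divider: I(R2) = I_total · G_k/ΣG = 78.7 × (0.05714/1.785) = 78.7 × 0.03201 = 2.519 µA.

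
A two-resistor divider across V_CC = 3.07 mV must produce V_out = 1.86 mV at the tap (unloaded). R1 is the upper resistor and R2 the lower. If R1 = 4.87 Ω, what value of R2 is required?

R2 ≈ 7.49 Ω

The divider ratio is R2/(R1+R2) = 1.86/3.07 = 0.6059.
So R2 = R1 · V_out/(V_CC − V_out) = 4.87 × 1.86/(3.07 − 1.86) = 4.87 × 1.537 = 7.486 Ω.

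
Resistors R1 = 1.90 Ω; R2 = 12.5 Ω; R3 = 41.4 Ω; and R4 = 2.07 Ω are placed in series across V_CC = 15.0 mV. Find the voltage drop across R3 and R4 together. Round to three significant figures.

ΣR = 1.90 + 12.5 + 41.4 + 2.07 = 57.87 Ω.
R_{R3..R4} = 41.4 + 2.07 = 43.47 Ω.
By the voltage-divider rule, V = 15.0 × 43.47/57.87 = 11.27 mV.

V ≈ 11.3 mV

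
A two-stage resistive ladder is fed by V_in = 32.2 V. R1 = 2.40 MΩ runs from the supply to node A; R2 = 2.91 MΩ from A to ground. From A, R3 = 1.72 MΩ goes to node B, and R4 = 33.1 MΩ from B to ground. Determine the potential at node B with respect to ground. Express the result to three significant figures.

Looking into the second stage from A: R3 + R4 = 34.82 MΩ appears in parallel with R2.
R2 ‖ (R3+R4) = 2.686 MΩ.
V_A = 32.2 × 2.686/(2.40 + 2.686) = 17.00 V.
Stage 2 is unloaded, so V_B = V_A · R4/(R3+R4) = 17.00 × 33.1/34.82 = 16.16 V.

V_B ≈ 16.2 V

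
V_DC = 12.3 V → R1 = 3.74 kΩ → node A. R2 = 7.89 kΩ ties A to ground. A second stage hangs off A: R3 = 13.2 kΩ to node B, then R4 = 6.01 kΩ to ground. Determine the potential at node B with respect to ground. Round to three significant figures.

Node A sees R2 in parallel with the series input of stage 2, R3 + R4 = 19.21 kΩ.
Effective lower resistance at A: R2 ‖ 19.21 = 5.593 kΩ.
So V_A = 12.3 × 0.5993 = 7.371 V.
V_B = V_A × 0.3129 = 2.306 V.

V_B ≈ 2.31 V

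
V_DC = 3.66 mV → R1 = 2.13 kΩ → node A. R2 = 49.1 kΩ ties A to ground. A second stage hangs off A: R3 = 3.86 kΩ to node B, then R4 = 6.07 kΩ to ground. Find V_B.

The second stage (R3 + R4 = 9.930 kΩ) loads node A in parallel with R2.
Effective lower resistance at A: R2 ‖ 9.930 = 8.260 kΩ.
So V_A = 3.66 × 0.7950 = 2.910 mV.
V_B = V_A × 0.6113 = 1.779 mV.

V_B ≈ 1.78 mV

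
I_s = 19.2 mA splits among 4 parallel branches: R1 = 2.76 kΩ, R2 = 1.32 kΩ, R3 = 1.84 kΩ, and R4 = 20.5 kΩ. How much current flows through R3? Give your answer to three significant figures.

ΣG = 1/2.76 + 1/1.32 + 1/1.84 + 1/20.5 = 1.712.
R3 takes the fraction G_k/ΣG = 0.5435/1.712 = 0.3174, so I = 19.2 × 0.3174 = 6.095 mA.

I ≈ 6.09 mA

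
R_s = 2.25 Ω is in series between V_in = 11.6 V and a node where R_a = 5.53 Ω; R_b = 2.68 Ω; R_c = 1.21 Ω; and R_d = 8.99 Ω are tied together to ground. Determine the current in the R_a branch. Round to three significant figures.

I ≈ 0.482 A

Equivalent of the parallel group: R_p = 0.6704 Ω.
V_A by voltage divider: V_A = 11.6 × 0.6704/(2.25 + 0.6704) = 2.663 V.
I(R_a) = V_A / R_a = 2.663/5.53 = 0.4815 A.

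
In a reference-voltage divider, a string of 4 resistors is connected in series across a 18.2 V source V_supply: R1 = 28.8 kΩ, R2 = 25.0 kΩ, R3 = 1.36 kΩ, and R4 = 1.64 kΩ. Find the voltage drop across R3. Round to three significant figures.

V ≈ 0.436 V

ΣR = 28.8 + 25.0 + 1.36 + 1.64 = 56.80 kΩ.
By the voltage-divider rule, V = 18.2 × 1.360/56.80 = 0.4358 V.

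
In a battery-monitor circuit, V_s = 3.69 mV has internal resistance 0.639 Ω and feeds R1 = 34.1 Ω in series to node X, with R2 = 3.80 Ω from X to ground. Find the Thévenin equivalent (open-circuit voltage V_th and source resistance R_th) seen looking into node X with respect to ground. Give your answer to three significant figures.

R1' = 0.639 + 34.1 = 34.74 Ω (source resistance + R1).
Open-circuit (no load on X): V_th = V_s · R2/(R1' + R2) = 3.69 × 3.80/(34.74 + 3.80) = 0.3638 mV.
Looking into X with the source shorted: R_th = R1'·R2/(R1'+R2) = 34.74 × 3.80/38.54 = 3.425 Ω.

V_th ≈ 0.364 mV, R_th ≈ 3.43 Ω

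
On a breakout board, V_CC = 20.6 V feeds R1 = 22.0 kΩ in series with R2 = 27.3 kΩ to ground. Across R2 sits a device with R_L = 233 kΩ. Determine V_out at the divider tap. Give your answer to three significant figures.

V_out ≈ 10.8 V

The load sits in parallel with R2, giving an effective lower resistance R2' = R2·R_L/(R2+R_L) = 24.44 kΩ.
Then V_out = V_CC · R2'/(R1 + R2') = 20.6 × 24.44/46.44 = 10.84 V.
(Unloaded it would be 11.4 V; the load pulls it down.)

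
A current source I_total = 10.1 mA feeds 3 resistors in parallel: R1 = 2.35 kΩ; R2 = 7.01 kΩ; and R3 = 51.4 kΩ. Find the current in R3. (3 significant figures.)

Conductances: ΣG = 1/2.35 + 1/7.01 + 1/51.4 = 0.5876 (1/kΩ).
Current divider: I(R3) = I_total · G_k/ΣG = 10.1 × (0.01946/0.5876) = 10.1 × 0.03311 = 0.3344 mA.

I ≈ 0.334 mA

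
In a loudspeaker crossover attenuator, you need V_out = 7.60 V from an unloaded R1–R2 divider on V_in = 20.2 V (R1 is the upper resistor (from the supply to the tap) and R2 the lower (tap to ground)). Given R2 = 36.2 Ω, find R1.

R1 ≈ 60.0 Ω

Required fraction k = V_out/V_in = 0.3762.
Rearranging, R1 = R2·(1−k)/k = 36.2 × 1.658 = 60.02 Ω.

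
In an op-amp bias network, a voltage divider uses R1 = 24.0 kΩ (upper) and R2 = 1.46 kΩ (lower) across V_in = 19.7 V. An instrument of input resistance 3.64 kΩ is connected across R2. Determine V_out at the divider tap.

V_out ≈ 0.820 V

The load sits in parallel with R2, giving an effective lower resistance R2' = R2·R_L/(R2+R_L) = 1.042 kΩ.
Now apply the divider: V_out = 19.7 × 0.04161 = 0.8197 V.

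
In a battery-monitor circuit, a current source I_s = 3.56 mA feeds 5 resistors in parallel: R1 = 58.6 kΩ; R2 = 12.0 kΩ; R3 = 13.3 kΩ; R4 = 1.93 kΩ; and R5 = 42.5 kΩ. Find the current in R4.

ΣG = 1/58.6 + 1/12.0 + 1/13.3 + 1/1.93 + 1/42.5 = 0.7173.
R4 takes the fraction G_k/ΣG = 0.5181/0.7173 = 0.7224, so I = 3.56 × 0.7224 = 2.572 mA.

I ≈ 2.57 mA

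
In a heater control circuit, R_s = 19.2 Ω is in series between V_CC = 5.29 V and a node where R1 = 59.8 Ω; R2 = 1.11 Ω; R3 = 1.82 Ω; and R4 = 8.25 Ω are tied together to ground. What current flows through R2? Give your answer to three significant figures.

Combine the parallel branches: R_p = (1/59.8 + 1/1.11 + 1/1.82 + 1/8.25)⁻¹ = 0.6296 Ω.
Node voltage V_A = V_CC · R_p/(R_s + R_p) = 5.29 × 0.03175 = 0.1680 V.
I(R2) = V_A / R2 = 0.1680/1.11 = 0.1513 A.

I ≈ 0.151 A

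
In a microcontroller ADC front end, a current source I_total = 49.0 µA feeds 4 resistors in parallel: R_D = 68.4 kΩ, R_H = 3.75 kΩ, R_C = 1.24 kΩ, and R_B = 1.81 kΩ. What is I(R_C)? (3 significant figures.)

I ≈ 24.1 µA

Conductances: ΣG = 1/68.4 + 1/3.75 + 1/1.24 + 1/1.81 = 1.640 (1/kΩ).
By the current-divider rule, I = I_total · G_k/ΣG = 49.0 × 0.4917 = 24.09 µA.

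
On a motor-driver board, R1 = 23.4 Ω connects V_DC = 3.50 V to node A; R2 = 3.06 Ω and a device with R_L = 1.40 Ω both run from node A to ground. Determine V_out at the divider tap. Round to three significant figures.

First combine the lower leg with the load: R2 ‖ R_L = 0.9605 Ω.
Voltage divider with the loaded lower leg: V_out = 3.50 × 0.9605/(23.4 + 0.9605) = 3.50 × 0.03943 = 0.1380 V.

V_out ≈ 0.138 V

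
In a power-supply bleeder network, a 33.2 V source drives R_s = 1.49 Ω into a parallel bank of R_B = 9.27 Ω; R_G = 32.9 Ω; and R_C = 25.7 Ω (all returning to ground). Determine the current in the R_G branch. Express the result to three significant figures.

I ≈ 0.798 A

Parallel bank: R_p = 1/(1/9.27 + 1/32.9 + 1/25.7) = 5.644 Ω.
Node voltage V_A = V_in · R_p/(R_s + R_p) = 33.2 × 0.7911 = 26.27 V.
Branch current I = V_A/R_G = 26.27/32.9 = 0.7984 A.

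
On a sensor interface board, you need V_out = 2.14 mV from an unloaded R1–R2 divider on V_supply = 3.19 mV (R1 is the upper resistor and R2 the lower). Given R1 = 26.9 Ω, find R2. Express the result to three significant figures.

R2 ≈ 54.8 Ω

V_out/V_supply = R2/(R1+R2) = 0.6708.
R2 = R1 · 0.6708/(1 − 0.6708) = 54.82 Ω.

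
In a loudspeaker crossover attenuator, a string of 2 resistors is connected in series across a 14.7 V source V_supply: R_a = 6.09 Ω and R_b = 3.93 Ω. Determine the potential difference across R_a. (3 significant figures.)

Series total: ΣR = 6.09 + 3.93 = 10.02 Ω.
V = V_supply · R/ΣR = 14.7 × 0.6078 = 8.934 V.

V ≈ 8.93 V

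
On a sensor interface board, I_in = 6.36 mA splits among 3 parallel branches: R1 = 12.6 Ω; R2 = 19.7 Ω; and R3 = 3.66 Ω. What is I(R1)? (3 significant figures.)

Conductances: ΣG = 1/12.6 + 1/19.7 + 1/3.66 = 0.4034 (1/Ω).
By the current-divider rule, I = I_in · G_k/ΣG = 6.36 × 0.1968 = 1.251 mA.

I ≈ 1.25 mA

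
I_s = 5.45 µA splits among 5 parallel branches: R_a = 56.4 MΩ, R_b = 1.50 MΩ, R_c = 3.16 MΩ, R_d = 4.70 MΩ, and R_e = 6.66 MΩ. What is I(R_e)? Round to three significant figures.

I ≈ 0.600 µA

ΣG = 1/56.4 + 1/1.50 + 1/3.16 + 1/4.70 + 1/6.66 = 1.364.
Current divider: I(R_e) = I_s · G_k/ΣG = 5.45 × (0.1502/1.364) = 5.45 × 0.1101 = 0.6000 µA.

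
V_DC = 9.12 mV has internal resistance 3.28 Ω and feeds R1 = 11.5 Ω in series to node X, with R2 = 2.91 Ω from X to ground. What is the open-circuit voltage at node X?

R1' = 3.28 + 11.5 = 14.78 Ω (source resistance + R1).
V_th is the unloaded tap voltage: V_DC · R2/(R1'+R2) = 9.12 × 0.1645 = 1.500 mV.

V_th ≈ 1.50 mV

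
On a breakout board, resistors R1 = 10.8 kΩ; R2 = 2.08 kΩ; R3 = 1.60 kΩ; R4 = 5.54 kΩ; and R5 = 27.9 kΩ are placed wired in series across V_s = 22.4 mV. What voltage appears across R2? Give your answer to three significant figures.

V ≈ 0.972 mV

ΣR = 10.8 + 2.08 + 1.60 + 5.54 + 27.9 = 47.92 kΩ.
V = V_s · R/ΣR = 22.4 × 0.04341 = 0.9723 mV.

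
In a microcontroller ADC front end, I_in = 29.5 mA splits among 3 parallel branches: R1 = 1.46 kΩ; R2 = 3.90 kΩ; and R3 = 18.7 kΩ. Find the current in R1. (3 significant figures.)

I ≈ 20.3 mA

Conductances: ΣG = 1/1.46 + 1/3.90 + 1/18.7 = 0.9948 (1/kΩ).
Current divider: I(R1) = I_in · G_k/ΣG = 29.5 × (0.6849/0.9948) = 29.5 × 0.6885 = 20.31 mA.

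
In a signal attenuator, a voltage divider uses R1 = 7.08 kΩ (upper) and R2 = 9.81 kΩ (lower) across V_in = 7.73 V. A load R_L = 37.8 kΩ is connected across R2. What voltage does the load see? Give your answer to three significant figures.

The load sits in parallel with R2, giving an effective lower resistance R2' = R2·R_L/(R2+R_L) = 7.789 kΩ.
Now apply the divider: V_out = 7.73 × 0.5238 = 4.049 V.
(Unloaded it would be 4.49 V; the load pulls it down.)

V_out ≈ 4.05 V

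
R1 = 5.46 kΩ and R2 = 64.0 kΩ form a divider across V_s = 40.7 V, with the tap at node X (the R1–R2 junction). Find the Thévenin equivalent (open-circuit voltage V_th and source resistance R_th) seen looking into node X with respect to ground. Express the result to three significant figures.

V_th ≈ 37.5 V, R_th ≈ 5.03 kΩ

With X open, the divider is unloaded: V_th = 40.7 × 64.0/69.46 = 37.50 V.
Zeroing V_s shorts the top of R1 to ground, so R_th = R1 ‖ R2 = 5.031 kΩ.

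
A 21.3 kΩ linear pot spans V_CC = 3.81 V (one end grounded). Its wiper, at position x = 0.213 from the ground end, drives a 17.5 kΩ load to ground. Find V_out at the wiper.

The pot divides into 16.76 kΩ above the wiper and 4.537 kΩ below.
(x·R_p) ‖ R_L = 3.603 kΩ.
Then V_out = V_CC · 3.603/(16.76 + 3.603) = 0.6740 V.
(Unloaded: V_out = x·V_CC = 0.812 V.)

V_out ≈ 0.674 V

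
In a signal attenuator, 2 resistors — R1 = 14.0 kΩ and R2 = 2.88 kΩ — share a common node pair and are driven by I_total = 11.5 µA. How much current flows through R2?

I ≈ 9.54 µA

Two-branch current divider: I_k = I_total · R_other/(R_1 + R_2).
So I = 11.5 × 14.0/16.88 = 9.538 µA.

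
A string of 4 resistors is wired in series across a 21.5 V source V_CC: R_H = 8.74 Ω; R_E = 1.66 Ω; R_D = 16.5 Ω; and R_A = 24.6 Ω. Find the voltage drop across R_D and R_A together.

Total series resistance ΣR = 8.74 + 1.66 + 16.5 + 24.6 = 51.50 Ω.
R_{R_D..R_A} = 16.5 + 24.6 = 41.10 Ω.
By the voltage-divider rule, V = 21.5 × 41.10/51.50 = 17.16 V.

V ≈ 17.2 V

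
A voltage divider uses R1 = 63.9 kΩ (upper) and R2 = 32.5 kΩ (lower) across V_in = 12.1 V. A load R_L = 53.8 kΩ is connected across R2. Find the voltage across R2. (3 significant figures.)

First combine the lower leg with the load: R2 ‖ R_L = 20.26 kΩ.
Now apply the divider: V_out = 12.1 × 0.2407 = 2.913 V.
(Unloaded it would be 4.08 V; the load pulls it down.)

V_out ≈ 2.91 V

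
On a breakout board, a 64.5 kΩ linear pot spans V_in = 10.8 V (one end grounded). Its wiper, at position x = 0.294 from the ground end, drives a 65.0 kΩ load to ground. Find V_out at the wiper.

The pot divides into 45.54 kΩ above the wiper and 18.96 kΩ below.
R_L loads the lower segment: effective lower R = 14.68 kΩ.
Then V_out = V_in · 14.68/(45.54 + 14.68) = 2.633 V.

V_out ≈ 2.63 V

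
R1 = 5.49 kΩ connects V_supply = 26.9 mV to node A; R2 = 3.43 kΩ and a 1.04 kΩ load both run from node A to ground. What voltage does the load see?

V_out ≈ 3.41 mV

R2 ‖ R_L = (3.43 × 1.04)/(3.43 + 1.04) = 0.7980 kΩ.
Voltage divider with the loaded lower leg: V_out = 26.9 × 0.7980/(5.49 + 0.7980) = 26.9 × 0.1269 = 3.414 mV.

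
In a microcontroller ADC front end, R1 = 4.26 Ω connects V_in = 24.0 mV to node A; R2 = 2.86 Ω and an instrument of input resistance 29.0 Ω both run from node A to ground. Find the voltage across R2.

V_out ≈ 9.10 mV

First combine the lower leg with the load: R2 ‖ R_L = 2.603 Ω.
Then V_out = V_in · R2'/(R1 + R2') = 24.0 × 2.603/6.863 = 9.103 mV.
(Unloaded it would be 9.64 mV; the load pulls it down.)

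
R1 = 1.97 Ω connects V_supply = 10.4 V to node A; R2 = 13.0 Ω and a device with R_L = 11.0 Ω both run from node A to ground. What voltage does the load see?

V_out ≈ 7.82 V

R2 ‖ R_L = (13.0 × 11.0)/(13.0 + 11.0) = 5.958 Ω.
Now apply the divider: V_out = 10.4 × 0.7515 = 7.816 V.
(Unloaded it would be 9.03 V; the load pulls it down.)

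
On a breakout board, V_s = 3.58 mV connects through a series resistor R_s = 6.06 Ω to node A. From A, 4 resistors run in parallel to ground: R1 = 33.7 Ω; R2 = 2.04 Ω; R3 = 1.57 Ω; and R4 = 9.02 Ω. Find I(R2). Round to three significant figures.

Combine the parallel branches: R_p = (1/33.7 + 1/2.04 + 1/1.57 + 1/9.02)⁻¹ = 0.7888 Ω.
Node voltage V_A = V_s · R_p/(R_s + R_p) = 3.58 × 0.1152 = 0.4123 mV.
Branch current I = V_A/R2 = 0.4123/2.04 = 0.2021 mA.
(Equivalently: I_total = 0.5227 mA, then current-divider fraction G_k/ΣG = 0.3867.)

I ≈ 0.202 mA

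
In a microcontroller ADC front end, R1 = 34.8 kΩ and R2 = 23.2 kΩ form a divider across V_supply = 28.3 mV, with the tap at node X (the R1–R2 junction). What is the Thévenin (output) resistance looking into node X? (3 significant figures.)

R_th ≈ 13.9 kΩ

Looking into X with the source shorted: R_th = R1·R2/(R1+R2) = 34.80 × 23.2/58.00 = 13.92 kΩ.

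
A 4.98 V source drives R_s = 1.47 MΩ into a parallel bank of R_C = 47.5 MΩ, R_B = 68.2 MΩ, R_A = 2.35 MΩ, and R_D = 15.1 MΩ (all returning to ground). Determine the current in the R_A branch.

Combine the parallel branches: R_p = (1/47.5 + 1/68.2 + 1/2.35 + 1/15.1)⁻¹ = 1.896 MΩ.
Node voltage V_A = V_s · R_p/(R_s + R_p) = 4.98 × 0.5633 = 2.805 V.
Branch current I = V_A/R_A = 2.805/2.35 = 1.194 µA.

I ≈ 1.19 µA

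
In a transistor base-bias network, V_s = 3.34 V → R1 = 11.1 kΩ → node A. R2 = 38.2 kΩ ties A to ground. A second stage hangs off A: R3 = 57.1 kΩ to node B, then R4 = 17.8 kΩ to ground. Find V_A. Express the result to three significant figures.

Looking into the second stage from A: R3 + R4 = 74.90 kΩ appears in parallel with R2.
Effective lower resistance at A: R2 ‖ 74.90 = 25.30 kΩ.
V_A = 3.34 × 25.30/(11.1 + 25.30) = 2.321 V.

V_A ≈ 2.32 V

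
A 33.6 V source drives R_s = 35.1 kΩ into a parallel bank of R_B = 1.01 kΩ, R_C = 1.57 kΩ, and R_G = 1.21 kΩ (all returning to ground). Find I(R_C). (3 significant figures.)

I ≈ 0.246 mA

Parallel bank: R_p = 1/(1/1.01 + 1/1.57 + 1/1.21) = 0.4076 kΩ.
Node voltage V_A = V_s · R_p/(R_s + R_p) = 33.6 × 0.01148 = 0.3857 V.
I(R_C) = V_A / R_C = 0.3857/1.57 = 0.2457 mA.
(Equivalently: I_total = 0.9463 mA, then current-divider fraction G_k/ΣG = 0.2596.)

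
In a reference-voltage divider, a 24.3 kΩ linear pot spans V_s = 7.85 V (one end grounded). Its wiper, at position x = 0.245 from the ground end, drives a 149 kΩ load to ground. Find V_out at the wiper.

Lower segment x·R_p = 5.954 kΩ; upper segment (1−x)·R_p = 18.35 kΩ.
Lower segment in parallel with the load: 5.954 ‖ 149 = 5.725 kΩ.
Then V_out = V_s · 5.725/(18.35 + 5.725) = 1.867 V.

V_out ≈ 1.87 V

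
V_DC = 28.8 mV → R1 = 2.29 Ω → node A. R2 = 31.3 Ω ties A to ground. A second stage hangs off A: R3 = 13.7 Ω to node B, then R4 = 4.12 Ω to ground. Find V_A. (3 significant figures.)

V_A ≈ 24.0 mV

Node A sees R2 in parallel with the series input of stage 2, R3 + R4 = 17.82 Ω.
R2 ‖ (R3+R4) = 11.36 Ω.
V_A = 28.8 × 11.36/(2.29 + 11.36) = 23.97 mV.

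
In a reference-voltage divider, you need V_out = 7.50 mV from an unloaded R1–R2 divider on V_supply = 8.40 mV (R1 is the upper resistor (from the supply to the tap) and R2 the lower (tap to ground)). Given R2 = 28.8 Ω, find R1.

The divider ratio is R2/(R1+R2) = 7.50/8.40 = 0.8929.
R1 = R2·(1/k − 1) = 28.8 × 0.1200 = 3.456 Ω.

R1 ≈ 3.46 Ω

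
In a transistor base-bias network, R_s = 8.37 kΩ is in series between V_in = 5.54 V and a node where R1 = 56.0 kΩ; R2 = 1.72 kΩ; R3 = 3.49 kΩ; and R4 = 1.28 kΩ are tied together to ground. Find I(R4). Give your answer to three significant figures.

Parallel bank: R_p = 1/(1/56.0 + 1/1.72 + 1/3.49 + 1/1.28) = 0.5999 kΩ.
V_A by voltage divider: V_A = 5.54 × 0.5999/(8.37 + 0.5999) = 0.3705 V.
I(R4) = V_A / R4 = 0.3705/1.28 = 0.2894 mA.
(Equivalently: I_total = 0.6176 mA, then current-divider fraction G_k/ΣG = 0.4686.)

I ≈ 0.289 mA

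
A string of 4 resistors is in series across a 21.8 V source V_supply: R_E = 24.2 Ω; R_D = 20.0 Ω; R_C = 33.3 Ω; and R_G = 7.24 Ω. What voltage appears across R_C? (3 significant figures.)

Series total: ΣR = 24.2 + 20.0 + 33.3 + 7.24 = 84.74 Ω.
By the voltage-divider rule, V = 21.8 × 33.30/84.74 = 8.567 V.

V ≈ 8.57 V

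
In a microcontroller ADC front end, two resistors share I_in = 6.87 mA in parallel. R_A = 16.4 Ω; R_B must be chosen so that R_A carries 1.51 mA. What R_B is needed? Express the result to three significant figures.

R_B ≈ 4.62 Ω

The fraction through R_A equals R_B/(R_A+R_B).
With f = 0.2198, R_B = R_A · f/(1−f) = 16.4 × 0.2817 = 4.620 Ω.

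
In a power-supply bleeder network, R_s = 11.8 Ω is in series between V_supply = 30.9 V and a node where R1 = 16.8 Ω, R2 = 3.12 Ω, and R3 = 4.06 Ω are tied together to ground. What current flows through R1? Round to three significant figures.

Combine the parallel branches: R_p = (1/16.8 + 1/3.12 + 1/4.06)⁻¹ = 1.597 Ω.
Node voltage V_A = V_supply · R_p/(R_s + R_p) = 30.9 × 0.1192 = 3.683 V.
Branch current I = V_A/R1 = 3.683/16.8 = 0.2192 A.
(Equivalently: I_total = 2.307 A, then current-divider fraction G_k/ΣG = 0.09503.)

I ≈ 0.219 A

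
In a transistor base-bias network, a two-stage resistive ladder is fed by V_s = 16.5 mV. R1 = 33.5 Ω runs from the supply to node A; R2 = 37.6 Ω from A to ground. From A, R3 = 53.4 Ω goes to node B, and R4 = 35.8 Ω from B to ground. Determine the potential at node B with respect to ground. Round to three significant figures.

V_B ≈ 2.92 mV

Node A sees R2 in parallel with the series input of stage 2, R3 + R4 = 89.20 Ω.
R2 ‖ (R3+R4) = 26.45 Ω.
So V_A = 16.5 × 0.4412 = 7.280 mV.
V_B = V_A × 0.4013 = 2.922 mV.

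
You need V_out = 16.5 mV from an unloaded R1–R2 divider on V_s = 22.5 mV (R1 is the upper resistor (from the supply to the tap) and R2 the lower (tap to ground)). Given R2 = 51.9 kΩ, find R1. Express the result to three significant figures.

Required fraction k = V_out/V_s = 0.7333.
So R1 = R2 · (V_s/V_out − 1) = 51.9 × (22.5/16.5 − 1) = 51.9 × 0.3636 = 18.87 kΩ.

R1 ≈ 18.9 kΩ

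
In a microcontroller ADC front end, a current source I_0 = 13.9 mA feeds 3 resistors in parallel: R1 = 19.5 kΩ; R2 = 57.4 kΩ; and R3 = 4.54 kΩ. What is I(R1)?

I ≈ 2.47 mA

ΣG = 1/19.5 + 1/57.4 + 1/4.54 = 0.2890.
R1 takes the fraction G_k/ΣG = 0.05128/0.2890 = 0.1775, so I = 13.9 × 0.1775 = 2.467 mA.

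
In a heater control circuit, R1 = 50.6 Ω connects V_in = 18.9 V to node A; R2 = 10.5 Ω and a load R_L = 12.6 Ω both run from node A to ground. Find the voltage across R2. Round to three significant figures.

V_out ≈ 1.92 V

R2 ‖ R_L = (10.5 × 12.6)/(10.5 + 12.6) = 5.727 Ω.
Then V_out = V_in · R2'/(R1 + R2') = 18.9 × 5.727/56.33 = 1.922 V.
(Unloaded it would be 3.25 V; the load pulls it down.)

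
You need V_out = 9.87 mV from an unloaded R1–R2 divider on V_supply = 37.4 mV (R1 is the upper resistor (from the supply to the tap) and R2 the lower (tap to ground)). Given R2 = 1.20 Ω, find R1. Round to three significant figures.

R1 ≈ 3.35 Ω

V_out/V_supply = R2/(R1+R2) = 0.2639.
So R1 = R2 · (V_supply/V_out − 1) = 1.20 × (37.4/9.87 − 1) = 1.20 × 2.789 = 3.347 Ω.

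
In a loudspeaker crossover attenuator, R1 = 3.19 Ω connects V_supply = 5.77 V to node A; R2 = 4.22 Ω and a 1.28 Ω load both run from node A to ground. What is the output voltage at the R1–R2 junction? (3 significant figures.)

R2 ‖ R_L = (4.22 × 1.28)/(4.22 + 1.28) = 0.9821 Ω.
Voltage divider with the loaded lower leg: V_out = 5.77 × 0.9821/(3.19 + 0.9821) = 5.77 × 0.2354 = 1.358 V.

V_out ≈ 1.36 V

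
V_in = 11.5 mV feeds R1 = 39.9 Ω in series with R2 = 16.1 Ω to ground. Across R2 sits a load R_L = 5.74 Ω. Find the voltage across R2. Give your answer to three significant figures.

R2 ‖ R_L = (16.1 × 5.74)/(16.1 + 5.74) = 4.231 Ω.
Voltage divider with the loaded lower leg: V_out = 11.5 × 4.231/(39.9 + 4.231) = 11.5 × 0.09588 = 1.103 mV.

V_out ≈ 1.10 mV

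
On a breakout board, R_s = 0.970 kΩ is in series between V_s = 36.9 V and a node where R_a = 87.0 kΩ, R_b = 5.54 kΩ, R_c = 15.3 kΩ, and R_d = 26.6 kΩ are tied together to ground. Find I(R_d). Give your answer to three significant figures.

Combine the parallel branches: R_p = (1/87.0 + 1/5.54 + 1/15.3 + 1/26.6)⁻¹ = 3.390 kΩ.
Node voltage V_A = V_s · R_p/(R_s + R_p) = 36.9 × 0.7775 = 28.69 V.
I(R_d) = V_A / R_d = 28.69/26.6 = 1.079 mA.

I ≈ 1.08 mA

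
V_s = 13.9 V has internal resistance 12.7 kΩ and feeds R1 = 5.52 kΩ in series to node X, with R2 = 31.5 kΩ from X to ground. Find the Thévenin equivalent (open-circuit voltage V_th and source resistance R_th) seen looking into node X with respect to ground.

V_th ≈ 8.81 V, R_th ≈ 11.5 kΩ

R1' = 12.7 + 5.52 = 18.22 kΩ (source resistance + R1).
Open-circuit (no load on X): V_th = V_s · R2/(R1' + R2) = 13.9 × 31.5/(18.22 + 31.5) = 8.806 V.
With V_s suppressed (replaced by a short), R_th = R1' ‖ R2 = (18.22 × 31.5)/(18.22 + 31.5) = 11.54 kΩ.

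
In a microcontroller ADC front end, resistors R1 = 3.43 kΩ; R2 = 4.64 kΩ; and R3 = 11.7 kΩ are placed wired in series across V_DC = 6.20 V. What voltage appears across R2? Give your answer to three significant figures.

V ≈ 1.46 V

ΣR = 3.43 + 4.64 + 11.7 = 19.77 kΩ.
V = V_DC · R/ΣR = 6.20 × 0.2347 = 1.455 V.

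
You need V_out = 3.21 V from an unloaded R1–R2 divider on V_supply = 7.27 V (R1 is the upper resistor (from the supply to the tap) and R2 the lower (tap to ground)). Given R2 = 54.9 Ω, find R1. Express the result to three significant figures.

R1 ≈ 69.4 Ω

Required fraction k = V_out/V_supply = 0.4415.
So R1 = R2 · (V_supply/V_out − 1) = 54.9 × (7.27/3.21 − 1) = 54.9 × 1.265 = 69.44 Ω.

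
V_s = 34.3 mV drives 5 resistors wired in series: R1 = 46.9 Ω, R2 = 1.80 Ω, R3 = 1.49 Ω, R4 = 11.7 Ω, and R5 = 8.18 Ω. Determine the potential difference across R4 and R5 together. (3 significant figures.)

Series total: ΣR = 46.9 + 1.80 + 1.49 + 11.7 + 8.18 = 70.07 Ω.
R_{R4..R5} = 11.7 + 8.18 = 19.88 Ω.
By the voltage-divider rule, V = 34.3 × 19.88/70.07 = 9.731 mV.

V ≈ 9.73 mV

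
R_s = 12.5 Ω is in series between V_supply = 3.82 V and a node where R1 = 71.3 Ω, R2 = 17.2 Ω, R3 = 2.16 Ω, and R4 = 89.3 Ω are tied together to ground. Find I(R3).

Combine the parallel branches: R_p = (1/71.3 + 1/17.2 + 1/2.16 + 1/89.3)⁻¹ = 1.830 Ω.
Node voltage V_A = V_supply · R_p/(R_s + R_p) = 3.82 × 0.1277 = 0.4879 V.
I(R3) = V_A / R3 = 0.4879/2.16 = 0.2259 A.

I ≈ 0.226 A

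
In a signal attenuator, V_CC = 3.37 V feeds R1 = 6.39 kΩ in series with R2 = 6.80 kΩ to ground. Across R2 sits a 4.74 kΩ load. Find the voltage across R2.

V_out ≈ 1.02 V

The load sits in parallel with R2, giving an effective lower resistance R2' = R2·R_L/(R2+R_L) = 2.793 kΩ.
Voltage divider with the loaded lower leg: V_out = 3.37 × 2.793/(6.39 + 2.793) = 3.37 × 0.3042 = 1.025 V.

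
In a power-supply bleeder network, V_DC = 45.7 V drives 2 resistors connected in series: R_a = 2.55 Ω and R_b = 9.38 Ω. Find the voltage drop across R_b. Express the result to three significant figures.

V ≈ 35.9 V

ΣR = 2.55 + 9.38 = 11.93 Ω.
By the voltage-divider rule, V = 45.7 × 9.380/11.93 = 35.93 V.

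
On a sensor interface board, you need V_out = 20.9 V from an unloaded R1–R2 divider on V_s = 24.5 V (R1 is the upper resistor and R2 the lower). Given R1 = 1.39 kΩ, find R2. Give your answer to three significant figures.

R2 ≈ 8.07 kΩ

V_out/V_s = R2/(R1+R2) = 0.8531.
So R2 = R1 · V_out/(V_s − V_out) = 1.39 × 20.9/(24.5 − 20.9) = 1.39 × 5.806 = 8.070 kΩ.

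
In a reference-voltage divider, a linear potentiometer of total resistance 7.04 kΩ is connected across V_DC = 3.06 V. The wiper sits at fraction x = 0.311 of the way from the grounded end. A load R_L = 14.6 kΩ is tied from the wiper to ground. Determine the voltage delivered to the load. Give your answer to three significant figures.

V_out ≈ 0.863 V

Split the track: R_lower = x·R_p = 2.189 kΩ, R_upper = (1−x)·R_p = 4.851 kΩ.
(x·R_p) ‖ R_L = 1.904 kΩ.
V_out = 3.06 × 1.904/(4.851 + 1.904) = 0.8625 V.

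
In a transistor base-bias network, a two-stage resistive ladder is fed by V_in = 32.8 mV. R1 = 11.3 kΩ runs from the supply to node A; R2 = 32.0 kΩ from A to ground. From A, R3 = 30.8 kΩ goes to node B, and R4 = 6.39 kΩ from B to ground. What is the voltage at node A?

Looking into the second stage from A: R3 + R4 = 37.19 kΩ appears in parallel with R2.
Effective lower resistance at A: R2 ‖ 37.19 = 17.20 kΩ.
So V_A = 32.8 × 0.6035 = 19.80 mV.

V_A ≈ 19.8 mV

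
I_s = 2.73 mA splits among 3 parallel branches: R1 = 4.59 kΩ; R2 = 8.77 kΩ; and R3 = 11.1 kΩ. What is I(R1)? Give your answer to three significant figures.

Total conductance ΣG = 1/4.59 + 1/8.77 + 1/11.1 = 0.4220 (units of 1/kΩ).
R1 takes the fraction G_k/ΣG = 0.2179/0.4220 = 0.5163, so I = 2.73 × 0.5163 = 1.409 mA.

I ≈ 1.41 mA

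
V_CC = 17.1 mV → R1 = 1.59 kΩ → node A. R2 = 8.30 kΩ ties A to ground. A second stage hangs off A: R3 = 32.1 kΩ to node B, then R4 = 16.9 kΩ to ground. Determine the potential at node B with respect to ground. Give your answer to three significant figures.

Node A sees R2 in parallel with the series input of stage 2, R3 + R4 = 49.00 kΩ.
R2 ‖ (R3+R4) = 7.098 kΩ.
So V_A = 17.1 × 0.8170 = 13.97 mV.
Stage 2 is unloaded, so V_B = V_A · R4/(R3+R4) = 13.97 × 16.9/49.00 = 4.818 mV.

V_B ≈ 4.82 mV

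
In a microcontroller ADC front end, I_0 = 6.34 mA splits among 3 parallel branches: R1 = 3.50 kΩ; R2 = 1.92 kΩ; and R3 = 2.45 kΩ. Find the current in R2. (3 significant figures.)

I ≈ 2.72 mA

Conductances: ΣG = 1/3.50 + 1/1.92 + 1/2.45 = 1.215 (1/kΩ).
Current divider: I(R2) = I_0 · G_k/ΣG = 6.34 × (0.5208/1.215) = 6.34 × 0.4288 = 2.718 mA.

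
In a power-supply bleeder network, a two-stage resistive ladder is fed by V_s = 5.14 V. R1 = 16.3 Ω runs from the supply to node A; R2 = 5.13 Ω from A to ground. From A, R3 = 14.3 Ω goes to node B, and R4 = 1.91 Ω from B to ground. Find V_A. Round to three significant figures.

V_A ≈ 0.992 V

Looking into the second stage from A: R3 + R4 = 16.21 Ω appears in parallel with R2.
R2 ‖ (R3+R4) = 3.897 Ω.
So V_A = 5.14 × 0.1929 = 0.9917 V.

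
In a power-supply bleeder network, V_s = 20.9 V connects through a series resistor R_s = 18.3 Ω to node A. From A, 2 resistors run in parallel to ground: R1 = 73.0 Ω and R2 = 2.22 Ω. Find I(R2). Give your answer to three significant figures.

Parallel bank: R_p = 1/(1/73.0 + 1/2.22) = 2.154 Ω.
V_A by voltage divider: V_A = 20.9 × 2.154/(18.3 + 2.154) = 2.201 V.
Branch current I = V_A/R2 = 2.201/2.22 = 0.9916 A.

I ≈ 0.992 A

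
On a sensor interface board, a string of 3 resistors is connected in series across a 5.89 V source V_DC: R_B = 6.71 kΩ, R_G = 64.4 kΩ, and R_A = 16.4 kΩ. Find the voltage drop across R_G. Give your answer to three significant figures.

V ≈ 4.33 V

ΣR = 6.71 + 64.4 + 16.4 = 87.51 kΩ.
V = V_DC · R/ΣR = 5.89 × 0.7359 = 4.335 V.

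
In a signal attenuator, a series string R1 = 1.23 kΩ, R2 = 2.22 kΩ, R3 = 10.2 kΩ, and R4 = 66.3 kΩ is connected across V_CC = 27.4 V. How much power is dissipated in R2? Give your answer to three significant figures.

P ≈ 0.261 mW

Series current I = V_CC/ΣR = 27.4/79.95 = 0.3427 mA.
P = I²R = 0.1175 × 2.22 = 0.2607 mW.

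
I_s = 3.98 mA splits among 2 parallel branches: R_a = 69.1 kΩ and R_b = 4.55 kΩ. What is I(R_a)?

Two-branch current divider: I_k = I_s · R_other/(R_1 + R_2).
I(R_a) = 3.98 × 4.55/(69.1 + 4.55) = 3.98 × 0.06178 = 0.2459 mA.

I ≈ 0.246 mA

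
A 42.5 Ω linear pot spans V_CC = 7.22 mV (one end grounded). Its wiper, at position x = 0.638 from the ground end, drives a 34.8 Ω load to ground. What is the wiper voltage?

V_out ≈ 3.59 mV

The pot divides into 15.38 Ω above the wiper and 27.12 Ω below.
Lower segment in parallel with the load: 27.12 ‖ 34.8 = 15.24 Ω.
V_out = 7.22 × 15.24/(15.38 + 15.24) = 3.593 mV.
(Unloaded: V_out = x·V_CC = 4.61 mV.)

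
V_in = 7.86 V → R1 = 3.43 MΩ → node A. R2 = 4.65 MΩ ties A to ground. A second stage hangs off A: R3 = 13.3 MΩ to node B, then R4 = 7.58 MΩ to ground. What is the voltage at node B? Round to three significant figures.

Node A sees R2 in parallel with the series input of stage 2, R3 + R4 = 20.88 MΩ.
Effective lower resistance at A: R2 ‖ 20.88 = 3.803 MΩ.
V_A = 7.86 × 3.803/(3.43 + 3.803) = 4.133 V.
Stage 2 is unloaded, so V_B = V_A · R4/(R3+R4) = 4.133 × 7.58/20.88 = 1.500 V.

V_B ≈ 1.50 V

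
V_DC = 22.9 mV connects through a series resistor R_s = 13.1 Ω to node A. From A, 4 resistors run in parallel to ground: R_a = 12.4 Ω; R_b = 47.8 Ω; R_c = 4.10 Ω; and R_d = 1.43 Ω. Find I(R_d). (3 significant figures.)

Combine the parallel branches: R_p = (1/12.4 + 1/47.8 + 1/4.10 + 1/1.43)⁻¹ = 0.9571 Ω.
V_A by voltage divider: V_A = 22.9 × 0.9571/(13.1 + 0.9571) = 1.559 mV.
I(R_d) = V_A / R_d = 1.559/1.43 = 1.090 mA.

I ≈ 1.09 mA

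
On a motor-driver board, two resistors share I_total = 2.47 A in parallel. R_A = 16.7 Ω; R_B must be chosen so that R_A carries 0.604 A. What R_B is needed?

R_B ≈ 5.41 Ω

In a two-way split, I_A/I_total = R_B/(R_A + R_B).
With f = 0.2445, R_B = R_A · f/(1−f) = 16.7 × 0.3237 = 5.406 Ω.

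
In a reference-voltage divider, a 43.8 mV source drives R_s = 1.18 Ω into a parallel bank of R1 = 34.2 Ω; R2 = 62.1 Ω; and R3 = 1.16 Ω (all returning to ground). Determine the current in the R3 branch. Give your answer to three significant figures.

I ≈ 18.2 mA

Parallel bank: R_p = 1/(1/34.2 + 1/62.1 + 1/1.16) = 1.102 Ω.
V_A = 43.8 × 1.102/2.282 = 21.15 mV.
I(R3) = V_A / R3 = 21.15/1.16 = 18.23 mA.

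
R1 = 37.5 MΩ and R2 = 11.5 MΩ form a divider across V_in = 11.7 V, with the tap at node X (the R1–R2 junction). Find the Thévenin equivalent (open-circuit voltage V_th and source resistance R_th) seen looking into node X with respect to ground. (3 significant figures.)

Open-circuit (no load on X): V_th = V_in · R2/(R1 + R2) = 11.7 × 11.5/(37.50 + 11.5) = 2.746 V.
With V_in suppressed (replaced by a short), R_th = R1 ‖ R2 = (37.50 × 11.5)/(37.50 + 11.5) = 8.801 MΩ.

V_th ≈ 2.75 V, R_th ≈ 8.80 MΩ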